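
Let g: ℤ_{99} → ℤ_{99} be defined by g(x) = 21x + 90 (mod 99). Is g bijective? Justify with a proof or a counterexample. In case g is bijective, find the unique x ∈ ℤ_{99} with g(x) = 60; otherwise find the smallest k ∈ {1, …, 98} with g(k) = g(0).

We have gcd(21, 99) = 3 > 1. Taking x_1 = 0 and x_2 = 33: g(0) = 90 and g(33) = 21·33 + 90 = 783 ≡ 90 (mod 99).
So g(0) = g(33) while 0 ≠ 33, thus g is not injective, hence not bijective.
Since g is not bijective, we find the least positive k with g(k) = g(0): this means 21k ≡ 0 (mod 99), i.e. 99 ∣ 21k. Since gcd(21, 99) = 3, dividing through by 3 this holds exactly when 33 ∣ 7k, and as gcd(7, 33) = 1, exactly when 33 ∣ k.
The smallest positive such k is 33.

33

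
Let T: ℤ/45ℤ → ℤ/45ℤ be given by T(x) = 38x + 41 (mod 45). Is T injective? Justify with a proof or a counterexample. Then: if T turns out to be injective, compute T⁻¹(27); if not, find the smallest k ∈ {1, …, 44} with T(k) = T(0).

If T(u) = T(v), then 38u ≡ 38v (mod 45). Because gcd(38, 45) = 1, we may cancel 38 to get u ≡ v (mod 45).
Hence T is injective.
We now compute 38⁻¹ mod 45 explicitly. Euclid's algorithm: 45 = 1·38 + 7, 38 = 5·7 + 3, 7 = 2·3 + 1; back-substituting gives 1 = 32·38 − 27·45, so 38⁻¹ ≡ 32 (mod 45).
Since T is injective, we compute T⁻¹(27): solve 38x + 41 ≡ 27 (mod 45), i.e. 38x ≡ 31 (mod 45).
Multiplying by 38⁻¹ = 32 gives x ≡ 32·31 = 992 = 22·45 + 2 ≡ 2 (mod 45).
Check: T(2) = 38·2 + 41 = 117 = 2·45 + 27 ≡ 27 (mod 45).

2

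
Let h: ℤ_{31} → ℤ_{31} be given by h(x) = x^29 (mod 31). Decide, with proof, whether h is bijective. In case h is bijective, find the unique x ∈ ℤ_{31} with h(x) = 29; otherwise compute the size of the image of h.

15

Since 31 is prime, the nonzero elements of ℤ_{31} form a cyclic group of order 30.
As gcd(29, 30) = 1, raising to the 29th power is a bijection on this group: if x_1^29 ≡ x_2^29 then (x_1x_2^{−1})^29 = 1, and the only element of order dividing gcd(29, 30) = 1 is 1, so x_1 = x_2.
With h(0) = 0 this makes h injective on all of ℤ_{31}, hence bijective (finite equal-size domain and codomain). In particular h is bijective.
Since h is bijective, we find the preimage of 29. The inverse of x ↦ x^29 on (ℤ_{31})^× is x ↦ x^29, because 29·29 = 841 = 28·30 + 1 ≡ 1 (mod 30) and x^{30} = 1 for x ≠ 0 (Fermat). So h⁻¹(29) = 29^29 mod 31.
Repeated squaring mod 31: 29^1 ≡ 29, 29^2 ≡ 29² = 841 ≡ 4, 29^4 ≡ 4² = 16, 29^8 ≡ 16² = 256 ≡ 8, 29^16 ≡ 8² = 64 ≡ 2. Since 29 = 16 + 8 + 4 + 1, 29^29 ≡ 2·8·16·29: 2·8 = 16, then 16·16 = 256 ≡ 8, then 8·29 = 232 ≡ 15. So 29^29 ≡ 15 (mod 31).
Hence h⁻¹(29) = 15.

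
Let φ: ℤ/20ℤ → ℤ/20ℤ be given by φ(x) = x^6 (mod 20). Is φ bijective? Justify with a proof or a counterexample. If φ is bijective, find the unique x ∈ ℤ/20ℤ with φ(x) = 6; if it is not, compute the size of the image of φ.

6

φ(4): Repeated squaring mod 20: 4^1 ≡ 4, 4^2 ≡ 4² = 16, 4^4 ≡ 16² = 256 ≡ 16. Since 6 = 4 + 2, 4^6 ≡ 16·16: 16·16 = 256 ≡ 16. So 4^6 ≡ 16 (mod 20).
φ(6): Repeated squaring mod 20: 6^1 ≡ 6, 6^2 ≡ 6² = 36 ≡ 16, 6^4 ≡ 16² = 256 ≡ 16. Since 6 = 4 + 2, 6^6 ≡ 16·16: 16·16 = 256 ≡ 16. So 6^6 ≡ 16 (mod 20).
So φ(4) = φ(6) = 16 while 4 ≠ 6, so φ is not injective, hence not bijective.
Since φ is not bijective, we determine |image(φ)|. Computing x^6 mod 20 for each x (by repeated squaring, reducing mod 20 at every step), the values φ(0), φ(1), …, φ(19) are: 0, 1, 4, 9, 16, 5, 16, 9, 4, 1, 0, 1, 4, 9, 16, 5, 16, 9, 4, 1.
The distinct values are {0, 1, 4, 5, 9, 16}; there are 6 of them.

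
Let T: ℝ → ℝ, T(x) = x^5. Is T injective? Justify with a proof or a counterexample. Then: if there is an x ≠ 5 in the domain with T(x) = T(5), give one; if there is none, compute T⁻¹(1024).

4

On ℝ, x ↦ x^5 is strictly increasing (since 5 is odd), so T(s) = T(t) forces s = t. So T is injective.
Since x ↦ x^5 is strictly increasing on ℝ, it is injective there, so no x ≠ 5 in the domain has T(x) = T(5). We therefore compute T⁻¹(1024) = 1024^{1/5} = 4 (indeed 4^5 = 1024).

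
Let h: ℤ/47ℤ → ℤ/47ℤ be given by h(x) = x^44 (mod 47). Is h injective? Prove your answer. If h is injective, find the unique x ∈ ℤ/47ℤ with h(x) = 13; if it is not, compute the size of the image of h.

24

h(23): Repeated squaring mod 47: 23^1 ≡ 23, 23^2 ≡ 23² = 529 ≡ 12, 23^4 ≡ 12² = 144 ≡ 3, 23^8 ≡ 3² = 9, 23^16 ≡ 9² = 81 ≡ 34, 23^32 ≡ 34² = 1156 ≡ 28. Since 44 = 32 + 8 + 4, 23^44 ≡ 28·9·3: 28·9 = 252 ≡ 17, then 17·3 = 51 ≡ 4. So 23^44 ≡ 4 (mod 47).
h(24): Repeated squaring mod 47: 24^1 ≡ 24, 24^2 ≡ 24² = 576 ≡ 12, 24^4 ≡ 12² = 144 ≡ 3, 24^8 ≡ 3² = 9, 24^16 ≡ 9² = 81 ≡ 34, 24^32 ≡ 34² = 1156 ≡ 28. Since 44 = 32 + 8 + 4, 24^44 ≡ 28·9·3: 28·9 = 252 ≡ 17, then 17·3 = 51 ≡ 4. So 24^44 ≡ 4 (mod 47).
So h(23) = h(24) = 4 while 23 ≠ 24, hence h is not injective.
Since h is not injective, we determine |image(h)|. Computing x^44 mod 47 for each x (by repeated squaring, reducing mod 47 at every step), the values h(0), h(1), …, h(46) are: 0, 1, 12, 21, 3, 32, 17, 24, 36, 18, 8, 7, 16, 42, 6, 14, 9, 27, 28, 25, 2, 34, 37, 4, 4, 37, 34, 2, 25, 28, 27, 9, 14, 6, 42, 16, 7, 8, 18, 36, 24, 17, 32, 3, 21, 12, 1.
The distinct values are {0, 1, 2, 3, 4, 6, 7, 8, 9, 12, 14, 16, 17, 18, 21, 24, 25, 27, 28, 32, 34, 36, 37, 42}; there are 24 of them.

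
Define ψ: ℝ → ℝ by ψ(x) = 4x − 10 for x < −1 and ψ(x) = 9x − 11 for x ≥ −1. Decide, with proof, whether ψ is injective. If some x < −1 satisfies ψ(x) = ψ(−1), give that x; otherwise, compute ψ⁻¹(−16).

-5/2

Both pieces are strictly increasing (slopes 4 and 9), so each is injective on its own interval.
The left piece maps (−∞, −1) onto (−∞, −14); the right piece maps [−1, ∞) onto [−20, ∞).
These images overlap. In particular ψ(−1) = −20 (right piece), and solving 4x − 10 = −20 on the left piece gives x = −5/2 < −1.
So ψ(−5/2) = ψ(−1) with −5/2 ≠ −1, and ψ is not injective. This x = −5/2 is the requested value below −1.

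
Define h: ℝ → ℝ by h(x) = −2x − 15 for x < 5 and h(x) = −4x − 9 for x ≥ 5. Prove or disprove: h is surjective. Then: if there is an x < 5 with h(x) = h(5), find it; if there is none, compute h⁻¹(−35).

Both pieces are strictly decreasing (slopes −2 and −4), so each is injective on its own interval.
The left piece maps (−∞, 5) onto (−25, ∞); the right piece maps [5, ∞) onto (−∞, −29].
The union (−25, ∞) ∪ (−∞, −29] omits the interval between −25 and −29; in particular −25 has no preimage. So h is not surjective.
Because the two images are disjoint, no x < 5 has h(x) = h(5), so we compute h⁻¹(−35): −35 lies in (−∞, −29], so solve −4x − 9 = −35: x = (−35 + 9)/(−4) = 13/2.

13/2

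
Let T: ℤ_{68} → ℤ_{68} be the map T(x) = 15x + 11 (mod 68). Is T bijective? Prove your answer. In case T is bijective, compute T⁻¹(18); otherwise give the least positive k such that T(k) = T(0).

5

If T(a) = T(b), then 15a ≡ 15b (mod 68). Because gcd(15, 68) = 1, we may cancel 15 to get a ≡ b (mod 68).
We now compute 15⁻¹ mod 68 explicitly. Euclid's algorithm: 68 = 4·15 + 8, 15 = 1·8 + 7, 8 = 1·7 + 1; back-substituting gives 1 = 59·15 − 13·68, so 15⁻¹ ≡ 59 (mod 68).
Then y ↦ 59(y − 11) is a two-sided inverse to T, so every y ∈ ℤ_{68} has a preimage.
Hence T is bijective.
Since T is bijective, we compute T⁻¹(18): solve 15x + 11 ≡ 18 (mod 68), i.e. 15x ≡ 7 (mod 68).
Multiplying by 15⁻¹ = 59 gives x ≡ 59·7 = 413 = 6·68 + 5 ≡ 5 (mod 68).
Check: T(5) = 15·5 + 11 = 86 = 1·68 + 18 ≡ 18 (mod 68).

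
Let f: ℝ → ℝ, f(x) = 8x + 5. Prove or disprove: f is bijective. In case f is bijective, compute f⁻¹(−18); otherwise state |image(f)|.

-23/8

Suppose f(u) = f(v). Then 8u + 5 = 8v + 5, hence 8u = 8v, thus u = v.
For any y ∈ ℝ, x = (y − 5)/8 satisfies f(x) = y.
Thus f is bijective.
Since f is bijective, we compute f⁻¹(−18) = (−18 − 5)/8 = −23/8.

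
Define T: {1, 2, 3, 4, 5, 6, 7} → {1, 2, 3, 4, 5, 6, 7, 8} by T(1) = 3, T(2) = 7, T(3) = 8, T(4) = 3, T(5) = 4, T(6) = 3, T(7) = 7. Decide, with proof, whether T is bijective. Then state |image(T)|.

T(1) = 3 = T(4) with 1 ≠ 4, so T is not injective, hence not bijective.
The image of T is {3, 4, 7, 8}, which has 4 elements.

4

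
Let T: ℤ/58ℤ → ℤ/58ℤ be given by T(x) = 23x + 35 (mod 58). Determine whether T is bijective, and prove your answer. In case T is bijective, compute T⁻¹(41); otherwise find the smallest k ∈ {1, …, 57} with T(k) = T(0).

28

Suppose T(x_1) = T(x_2) in ℤ/58ℤ. Then 23x_1 + 35 ≡ 23x_2 + 35 (mod 58), hence 23(x_1 − x_2) ≡ 0 (mod 58).
Since gcd(23, 58) = 1, 23 is invertible modulo 58, thus x_1 − x_2 ≡ 0 (mod 58), i.e. x_1 = x_2.
We now compute 23⁻¹ mod 58 explicitly. Euclid's algorithm: 58 = 2·23 + 12, 23 = 1·12 + 11, 12 = 1·11 + 1; back-substituting gives 1 = 53·23 − 21·58, so 23⁻¹ ≡ 53 (mod 58).
Then y ↦ 53(y − 35) is a two-sided inverse to T, so every y ∈ ℤ/58ℤ has a preimage.
So T is bijective.
Since T is bijective, we find T⁻¹(41): we need 23x ≡ 41 − 35 ≡ 6 (mod 58). Using 23⁻¹ = 53: x ≡ 53·6 = 318 = 5·58 + 28, so x = 28.
Check: T(28) = 23·28 + 35 = 679 = 11·58 + 41 ≡ 41 (mod 58).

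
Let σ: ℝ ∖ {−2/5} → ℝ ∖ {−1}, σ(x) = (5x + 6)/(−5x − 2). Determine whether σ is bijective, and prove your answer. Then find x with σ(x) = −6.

-6/25

Suppose σ(s) = σ(t). Cross-multiplying: (5s + 6)(−5t − 2) = (5t + 6)(−5s − 2).
Expanding both sides and cancelling the symmetric terms leaves 20·(s − t) = 0. Since 20 ≠ 0, s = t. Hence σ is injective.
For any y ≠ −1, solving y(−5x − 2) = 5x + 6 for x gives a well-defined x ≠ −2/5. So σ is surjective.
Thus σ is bijective.
Solving σ(x) = −6: cross-multiplying gives 5x + 6 = −6(−5x − 2), which rearranges to −25x = 6, so x = −6/25.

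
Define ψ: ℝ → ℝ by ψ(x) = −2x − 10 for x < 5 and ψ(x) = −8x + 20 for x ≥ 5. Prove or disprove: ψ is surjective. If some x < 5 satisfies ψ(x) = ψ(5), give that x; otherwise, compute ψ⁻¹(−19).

Both pieces are strictly decreasing (slopes −2 and −8), so each is injective on its own interval.
The left piece maps (−∞, 5) onto (−20, ∞); the right piece maps [5, ∞) onto (−∞, −20].
These images together cover ℝ, so ψ is surjective.
Because the two images are disjoint, no x < 5 has ψ(x) = ψ(5), so we compute ψ⁻¹(−19): −19 lies in (−20, ∞), so solve −2x − 10 = −19: x = (−19 + 10)/(−2) = 9/2.

9/2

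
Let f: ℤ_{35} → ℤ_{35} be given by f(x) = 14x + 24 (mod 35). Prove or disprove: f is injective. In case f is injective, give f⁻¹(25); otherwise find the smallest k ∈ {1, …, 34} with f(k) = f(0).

Recall that f is injective when f(u) = f(v) forces u = v.
We have gcd(14, 35) = 7 > 1. Taking u = 0 and v = 5: f(0) = 24 and f(5) = 14·5 + 24 = 94 ≡ 24 (mod 35).
So f(0) = f(5) while 0 ≠ 5, therefore f is not injective.
Since f is not injective, we find the least positive k with f(k) = f(0): this means 14k ≡ 0 (mod 35), i.e. 35 ∣ 14k. Since gcd(14, 35) = 7, dividing through by 7 this holds exactly when 5 ∣ 2k, and as gcd(2, 5) = 1, exactly when 5 ∣ k.
The smallest positive such k is 5.

5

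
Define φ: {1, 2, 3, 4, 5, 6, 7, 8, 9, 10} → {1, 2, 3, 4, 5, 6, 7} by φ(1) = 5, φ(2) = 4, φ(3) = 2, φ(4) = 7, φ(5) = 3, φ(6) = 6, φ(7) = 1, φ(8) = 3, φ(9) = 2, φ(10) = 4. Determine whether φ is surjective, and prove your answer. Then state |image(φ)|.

7

Every element of the codomain has a preimage: 1 = φ(7), 2 = φ(3), 3 = φ(5), 4 = φ(2), 5 = φ(1), 6 = φ(6), 7 = φ(4).
Hence φ is surjective.
The image of φ is {1, 2, 3, 4, 5, 6, 7}, which has 7 elements.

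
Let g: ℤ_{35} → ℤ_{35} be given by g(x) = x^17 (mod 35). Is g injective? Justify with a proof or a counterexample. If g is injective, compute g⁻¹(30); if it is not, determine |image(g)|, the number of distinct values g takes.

Computing x^17 mod 35 for each x (by repeated squaring, reducing mod 35 at every step), the values g(0), g(1), …, g(34) are: 0, 1, 32, 33, 9, 10, 6, 7, 8, 4, 5, 16, 17, 13, 14, 15, 11, 12, 23, 24, 20, 21, 22, 18, 19, 30, 31, 27, 28, 29, 25, 26, 2, 3, 34.
Every element of ℤ_{35} appears exactly once in this list, so g is a bijection, and in particular injective.
Since g is injective, we read off the preimage of 30 from the same table: g(25) = 30, so g⁻¹(30) = 25.

25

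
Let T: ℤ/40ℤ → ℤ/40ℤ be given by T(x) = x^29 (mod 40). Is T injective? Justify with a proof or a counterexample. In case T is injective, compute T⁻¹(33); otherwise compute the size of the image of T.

T(0) = 0^29 = 0.
T(10): Repeated squaring mod 40: 10^1 ≡ 10, 10^2 ≡ 10² = 100 ≡ 20, 10^4 ≡ 20² = 400 ≡ 0, 10^8 ≡ 0² = 0, 10^16 ≡ 0² = 0. Since 29 = 16 + 8 + 4 + 1, 10^29 ≡ 0·0·0·10: 0·0 = 0, then 0·0 = 0, then 0·10 = 0. So 10^29 ≡ 0 (mod 40).
So T(0) = T(10) = 0 while 0 ≠ 10, therefore T is not injective.
Since T is not injective, we determine |image(T)|. Computing x^29 mod 40 for each x (by repeated squaring, reducing mod 40 at every step), the values T(0), T(1), …, T(39) are: 0, 1, 32, 3, 24, 5, 16, 7, 8, 9, 0, 11, 32, 13, 24, 15, 16, 17, 8, 19, 0, 21, 32, 23, 24, 25, 16, 27, 8, 29, 0, 31, 32, 33, 24, 35, 16, 37, 8, 39.
The distinct values are {0, 1, 3, 5, 7, 8, 9, 11, 13, 15, 16, 17, 19, 21, 23, 24, 25, 27, 29, 31, 32, 33, 35, 37, 39}; there are 25 of them.

25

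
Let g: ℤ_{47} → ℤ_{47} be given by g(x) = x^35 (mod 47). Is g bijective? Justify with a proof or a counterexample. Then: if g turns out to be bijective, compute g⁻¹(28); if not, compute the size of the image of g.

32

Since 47 is prime, the nonzero elements of ℤ_{47} form a cyclic group of order 46.
As gcd(35, 46) = 1, raising to the 35th power is a bijection on this group: if x_1^35 ≡ x_2^35 then (x_1x_2^{−1})^35 = 1, and the only element of order dividing gcd(35, 46) = 1 is 1, so x_1 = x_2.
With g(0) = 0 this makes g injective on all of ℤ_{47}, hence bijective (finite equal-size domain and codomain). In particular g is bijective.
Since g is bijective, we find the preimage of 28. The inverse of x ↦ x^35 on (ℤ_{47})^× is x ↦ x^25, because 35·25 = 875 = 19·46 + 1 ≡ 1 (mod 46) and x^{46} = 1 for x ≠ 0 (Fermat). So g⁻¹(28) = 28^25 mod 47.
Repeated squaring mod 47: 28^1 ≡ 28, 28^2 ≡ 28² = 784 ≡ 32, 28^4 ≡ 32² = 1024 ≡ 37, 28^8 ≡ 37² = 1369 ≡ 6, 28^16 ≡ 6² = 36. Since 25 = 16 + 8 + 1, 28^25 ≡ 36·6·28: 36·6 = 216 ≡ 28, then 28·28 = 784 ≡ 32. So 28^25 ≡ 32 (mod 47).
Hence g⁻¹(28) = 32.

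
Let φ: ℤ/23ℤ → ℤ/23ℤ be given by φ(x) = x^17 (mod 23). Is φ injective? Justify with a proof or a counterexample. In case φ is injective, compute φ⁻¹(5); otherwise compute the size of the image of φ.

Since 23 is prime, the nonzero elements of ℤ/23ℤ form a cyclic group of order 22.
As gcd(17, 22) = 1, raising to the 17th power is a bijection on this group: if a^17 ≡ b^17 then (ab^{−1})^17 = 1, and the only element of order dividing gcd(17, 22) = 1 is 1, so a = b.
With φ(0) = 0 this makes φ injective on all of ℤ/23ℤ, hence bijective (finite equal-size domain and codomain). In particular φ is injective.
Since φ is injective, we find the preimage of 5. The inverse of x ↦ x^17 on (ℤ/23ℤ)^× is x ↦ x^13, because 17·13 = 221 = 10·22 + 1 ≡ 1 (mod 22) and x^{22} = 1 for x ≠ 0 (Fermat). So φ⁻¹(5) = 5^13 mod 23.
Repeated squaring mod 23: 5^1 ≡ 5, 5^2 ≡ 5² = 25 ≡ 2, 5^4 ≡ 2² = 4, 5^8 ≡ 4² = 16. Since 13 = 8 + 4 + 1, 5^13 ≡ 16·4·5: 16·4 = 64 ≡ 18, then 18·5 = 90 ≡ 21. So 5^13 ≡ 21 (mod 23).
Hence φ⁻¹(5) = 21.

21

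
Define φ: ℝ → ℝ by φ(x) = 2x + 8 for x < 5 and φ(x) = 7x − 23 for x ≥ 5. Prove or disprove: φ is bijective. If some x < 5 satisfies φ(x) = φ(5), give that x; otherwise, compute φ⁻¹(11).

Both pieces are strictly increasing (slopes 2 and 7), so each is injective on its own interval.
The left piece maps (−∞, 5) onto (−∞, 18); the right piece maps [5, ∞) onto [12, ∞).
These images overlap. In particular φ(5) = 12 (right piece), and solving 2x + 8 = 12 on the left piece gives x = 2 < 5.
So φ(2) = φ(5) with 2 ≠ 5, and φ is not injective, hence not bijective. This x = 2 is the requested value below 5.

2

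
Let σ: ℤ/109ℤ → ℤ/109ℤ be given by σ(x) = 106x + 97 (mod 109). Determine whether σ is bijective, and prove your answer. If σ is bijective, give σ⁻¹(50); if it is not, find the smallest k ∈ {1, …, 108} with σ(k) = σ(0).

Suppose σ(s) = σ(t) in ℤ/109ℤ. Then 106s + 97 ≡ 106t + 97 (mod 109), so 106(s − t) ≡ 0 (mod 109).
Since gcd(106, 109) = 1, 106 is invertible modulo 109, so s − t ≡ 0 (mod 109), i.e. s = t.
We now compute 106⁻¹ mod 109 explicitly. Euclid's algorithm: 109 = 1·106 + 3, 106 = 35·3 + 1; back-substituting gives 1 = 36·106 − 35·109, so 106⁻¹ ≡ 36 (mod 109).
For any y ∈ ℤ/109ℤ, x = 36(y − 97) mod 109 satisfies σ(x) = 106·36(y − 97) + 97 ≡ y (since 106·36 ≡ 1 mod 109). So every y has a preimage.
Hence σ is bijective.
Since σ is bijective, we find σ⁻¹(50): we need 106x ≡ 50 − 97 ≡ 62 (mod 109). Using 106⁻¹ = 36: x ≡ 36·62 = 2232 = 20·109 + 52, so x = 52.
Check: σ(52) = 106·52 + 97 = 5609 = 51·109 + 50 ≡ 50 (mod 109).

52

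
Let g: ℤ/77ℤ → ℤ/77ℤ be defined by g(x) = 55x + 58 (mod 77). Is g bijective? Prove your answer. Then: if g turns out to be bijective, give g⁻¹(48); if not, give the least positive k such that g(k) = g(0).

7

Recall that g is injective if g(a) = g(b) implies a = b.
We have gcd(55, 77) = 11 > 1. Taking a = 0 and b = 7: g(0) = 58 and g(7) = 55·7 + 58 = 443 ≡ 58 (mod 77).
So g(0) = g(7) while 0 ≠ 7, hence g is not injective, hence not bijective.
Since g is not bijective, we find the least positive k with g(k) = g(0): this means 55k ≡ 0 (mod 77), i.e. 77 ∣ 55k. Since gcd(55, 77) = 11, dividing through by 11 this holds exactly when 7 ∣ 5k, and as gcd(5, 7) = 1, exactly when 7 ∣ k.
The smallest positive such k is 7.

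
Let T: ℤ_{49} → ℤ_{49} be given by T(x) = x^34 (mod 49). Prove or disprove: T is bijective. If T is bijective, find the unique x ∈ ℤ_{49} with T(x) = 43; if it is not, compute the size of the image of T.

22

T(0) = 0^34 = 0.
T(7): Repeated squaring mod 49: 7^1 ≡ 7, 7^2 ≡ 7² = 49 ≡ 0, 7^4 ≡ 0² = 0, 7^8 ≡ 0² = 0, 7^16 ≡ 0² = 0, 7^32 ≡ 0² = 0. Since 34 = 32 + 2, 7^34 ≡ 0·0: 0·0 = 0. So 7^34 ≡ 0 (mod 49).
So T(0) = T(7) = 0 while 0 ≠ 7, hence T is not injective, hence not bijective.
Since T is not bijective, we determine |image(T)|. Computing x^34 mod 49 for each x (by repeated squaring, reducing mod 49 at every step), the values T(0), T(1), …, T(48) are: 0, 1, 9, 39, 32, 16, 8, 0, 43, 2, 46, 25, 23, 15, 0, 36, 44, 4, 18, 30, 22, 0, 29, 37, 11, 11, 37, 29, 0, 22, 30, 18, 4, 44, 36, 0, 15, 23, 25, 46, 2, 43, 0, 8, 16, 32, 39, 9, 1.
The distinct values are {0, 1, 2, 4, 8, 9, 11, 15, 16, 18, 22, 23, 25, 29, 30, 32, 36, 37, 39, 43, 44, 46}; there are 22 of them.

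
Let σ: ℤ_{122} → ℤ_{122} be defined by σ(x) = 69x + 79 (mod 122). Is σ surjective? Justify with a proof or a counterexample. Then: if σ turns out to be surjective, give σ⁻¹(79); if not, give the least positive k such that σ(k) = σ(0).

0

Recall: σ is surjective if every y in the codomain equals σ(x) for some x in the domain.
Since gcd(69, 122) = 1, 69 is invertible modulo 122. Euclid's algorithm: 122 = 1·69 + 53, 69 = 1·53 + 16, 53 = 3·16 + 5, 16 = 3·5 + 1; back-substituting gives 1 = 23·69 − 13·122, so 69⁻¹ ≡ 23 (mod 122).
For any y ∈ ℤ_{122}, x = 23(y − 79) mod 122 satisfies σ(x) = 69·23(y − 79) + 79 ≡ y (since 69·23 ≡ 1 mod 122). So every y has a preimage.
So σ is surjective.
Since σ is surjective, we find σ⁻¹(79): we need 69x ≡ 79 − 79 ≡ 0 (mod 122). Using 69⁻¹ = 23: x ≡ 23·0 = 0, so x = 0.
Check: σ(0) = 69·0 + 79 = 79 ≡ 79 (mod 122).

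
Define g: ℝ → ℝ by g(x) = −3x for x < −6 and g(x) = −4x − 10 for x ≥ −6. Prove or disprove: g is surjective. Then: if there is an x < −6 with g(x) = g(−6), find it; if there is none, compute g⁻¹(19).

-19/3

Both pieces are strictly decreasing (slopes −3 and −4), so each is injective on its own interval.
The left piece maps (−∞, −6) onto (18, ∞); the right piece maps [−6, ∞) onto (−∞, 14].
The union (18, ∞) ∪ (−∞, 14] omits the interval between 18 and 14; in particular 18 has no preimage. So g is not surjective.
Because the two images are disjoint, no x < −6 has g(x) = g(−6), so we compute g⁻¹(19): 19 lies in (18, ∞), so solve −3x = 19: x = (19 − 0)/(−3) = −19/3.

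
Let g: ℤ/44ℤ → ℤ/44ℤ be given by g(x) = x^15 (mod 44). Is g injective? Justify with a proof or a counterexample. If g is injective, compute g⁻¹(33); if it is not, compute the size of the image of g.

9

g(1) = 1^15 = 1.
g(5): Repeated squaring mod 44: 5^1 ≡ 5, 5^2 ≡ 5² = 25, 5^4 ≡ 25² = 625 ≡ 9, 5^8 ≡ 9² = 81 ≡ 37. Since 15 = 8 + 4 + 2 + 1, 5^15 ≡ 37·9·25·5: 37·9 = 333 ≡ 25, then 25·25 = 625 ≡ 9, then 9·5 = 45 ≡ 1. So 5^15 ≡ 1 (mod 44).
So g(1) = g(5) = 1 while 1 ≠ 5, so g is not injective.
Since g is not injective, we determine |image(g)|. Computing x^15 mod 44 for each x (by repeated squaring, reducing mod 44 at every step), the values g(0), g(1), …, g(43) are: 0, 1, 32, 23, 12, 1, 32, 43, 32, 1, 32, 11, 12, 21, 12, 23, 12, 21, 32, 43, 12, 21, 0, 23, 32, 1, 12, 23, 32, 21, 32, 23, 32, 33, 12, 43, 12, 1, 12, 43, 32, 21, 12, 43.
The distinct values are {0, 1, 11, 12, 21, 23, 32, 33, 43}; there are 9 of them.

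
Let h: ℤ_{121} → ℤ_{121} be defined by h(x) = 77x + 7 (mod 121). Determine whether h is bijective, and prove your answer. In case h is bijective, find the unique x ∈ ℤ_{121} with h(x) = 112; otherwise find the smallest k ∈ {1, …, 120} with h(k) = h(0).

We have gcd(77, 121) = 11 > 1. Taking u = 0 and v = 11: h(0) = 7 and h(11) = 77·11 + 7 = 854 ≡ 7 (mod 121).
So h(0) = h(11) while 0 ≠ 11, hence h is not injective, hence not bijective.
Since h is not bijective, we find the least positive k with h(k) = h(0): this means 77k ≡ 0 (mod 121), i.e. 121 ∣ 77k. Since gcd(77, 121) = 11, dividing through by 11 this holds exactly when 11 ∣ 7k, and as gcd(7, 11) = 1, exactly when 11 ∣ k.
The smallest positive such k is 11.

11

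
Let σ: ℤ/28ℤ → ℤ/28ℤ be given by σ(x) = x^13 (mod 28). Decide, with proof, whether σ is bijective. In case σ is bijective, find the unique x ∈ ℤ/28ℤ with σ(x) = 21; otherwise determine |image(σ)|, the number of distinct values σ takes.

σ(0) = 0^13 = 0.
σ(14): Repeated squaring mod 28: 14^1 ≡ 14, 14^2 ≡ 14² = 196 ≡ 0, 14^4 ≡ 0² = 0, 14^8 ≡ 0² = 0. Since 13 = 8 + 4 + 1, 14^13 ≡ 0·0·14: 0·0 = 0, then 0·14 = 0. So 14^13 ≡ 0 (mod 28).
So σ(0) = σ(14) = 0 while 0 ≠ 14, so σ is not injective, hence not bijective.
Since σ is not bijective, we determine |image(σ)|. Computing x^13 mod 28 for each x (by repeated squaring, reducing mod 28 at every step), the values σ(0), σ(1), …, σ(27) are: 0, 1, 16, 3, 4, 5, 20, 7, 8, 9, 24, 11, 12, 13, 0, 15, 16, 17, 4, 19, 20, 21, 8, 23, 24, 25, 12, 27.
The distinct values are {0, 1, 3, 4, 5, 7, 8, 9, 11, 12, 13, 15, 16, 17, 19, 20, 21, 23, 24, 25, 27}; there are 21 of them.

21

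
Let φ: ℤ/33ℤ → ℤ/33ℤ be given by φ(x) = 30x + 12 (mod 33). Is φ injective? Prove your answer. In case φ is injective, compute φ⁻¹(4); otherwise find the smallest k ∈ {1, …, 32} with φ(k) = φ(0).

We have gcd(30, 33) = 3 > 1. Taking x_1 = 0 and x_2 = 11: φ(0) = 12 and φ(11) = 30·11 + 12 = 342 ≡ 12 (mod 33).
So φ(0) = φ(11) while 0 ≠ 11, therefore φ is not injective.
Since φ is not injective, we find the least positive k with φ(k) = φ(0): this means 30k ≡ 0 (mod 33), i.e. 33 ∣ 30k. Since gcd(30, 33) = 3, dividing through by 3 this holds exactly when 11 ∣ 10k, and as gcd(10, 11) = 1, exactly when 11 ∣ k.
The smallest positive such k is 11.

11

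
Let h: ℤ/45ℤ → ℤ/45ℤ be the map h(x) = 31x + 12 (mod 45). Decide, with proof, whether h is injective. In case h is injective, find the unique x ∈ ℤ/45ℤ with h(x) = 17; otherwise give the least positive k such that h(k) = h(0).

Recall: h is injective if h(s) = h(t) implies s = t.
Suppose h(s) = h(t) in ℤ/45ℤ. Then 31s + 12 ≡ 31t + 12 (mod 45), thus 31(s − t) ≡ 0 (mod 45).
Since gcd(31, 45) = 1, 31 is invertible modulo 45, hence s − t ≡ 0 (mod 45), i.e. s = t.
Hence h is injective.
We now compute 31⁻¹ mod 45 explicitly. Euclid's algorithm: 45 = 1·31 + 14, 31 = 2·14 + 3, 14 = 4·3 + 2, 3 = 1·2 + 1; back-substituting gives 1 = 16·31 − 11·45, so 31⁻¹ ≡ 16 (mod 45).
Since h is injective, we find h⁻¹(17): we need 31x ≡ 17 − 12 ≡ 5 (mod 45). Using 31⁻¹ = 16: x ≡ 16·5 = 80 = 1·45 + 35, so x = 35.
Check: h(35) = 31·35 + 12 = 1097 = 24·45 + 17 ≡ 17 (mod 45).

35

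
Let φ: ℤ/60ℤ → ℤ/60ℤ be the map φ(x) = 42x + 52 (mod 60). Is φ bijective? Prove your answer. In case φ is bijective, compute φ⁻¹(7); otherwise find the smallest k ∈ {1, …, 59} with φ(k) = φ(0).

We have gcd(42, 60) = 6 > 1. Taking s = 0 and t = 10: φ(0) = 52 and φ(10) = 42·10 + 52 = 472 ≡ 52 (mod 60).
So φ(0) = φ(10) while 0 ≠ 10, thus φ is not injective, hence not bijective.
Since φ is not bijective, we find the least positive k with φ(k) = φ(0): this means 42k ≡ 0 (mod 60), i.e. 60 ∣ 42k. Since gcd(42, 60) = 6, dividing through by 6 this holds exactly when 10 ∣ 7k, and as gcd(7, 10) = 1, exactly when 10 ∣ k.
The smallest positive such k is 10.

10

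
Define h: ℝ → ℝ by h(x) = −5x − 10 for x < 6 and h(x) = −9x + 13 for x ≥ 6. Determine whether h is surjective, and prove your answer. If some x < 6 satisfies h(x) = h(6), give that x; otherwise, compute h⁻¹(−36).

26/5

Both pieces are strictly decreasing (slopes −5 and −9), so each is injective on its own interval.
The left piece maps (−∞, 6) onto (−40, ∞); the right piece maps [6, ∞) onto (−∞, −41].
The union (−40, ∞) ∪ (−∞, −41] omits the interval between −40 and −41; in particular −40 has no preimage. So h is not surjective.
Because the two images are disjoint, no x < 6 has h(x) = h(6), so we compute h⁻¹(−36): −36 lies in (−40, ∞), so solve −5x − 10 = −36: x = (−36 + 10)/(−5) = 26/5.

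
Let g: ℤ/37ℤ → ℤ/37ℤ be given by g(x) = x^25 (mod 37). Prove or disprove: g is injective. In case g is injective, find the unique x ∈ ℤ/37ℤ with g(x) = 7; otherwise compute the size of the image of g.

33

Since 37 is prime, the nonzero elements of ℤ/37ℤ form a cyclic group of order 36.
As gcd(25, 36) = 1, raising to the 25th power is a bijection on this group: if s^25 ≡ t^25 then (st^{−1})^25 = 1, and the only element of order dividing gcd(25, 36) = 1 is 1, so s = t.
With g(0) = 0 this makes g injective on all of ℤ/37ℤ, hence bijective (finite equal-size domain and codomain). In particular g is injective.
Since g is injective, we find the preimage of 7. The inverse of x ↦ x^25 on (ℤ/37ℤ)^× is x ↦ x^13, because 25·13 = 325 = 9·36 + 1 ≡ 1 (mod 36) and x^{36} = 1 for x ≠ 0 (Fermat). So g⁻¹(7) = 7^13 mod 37.
Repeated squaring mod 37: 7^1 ≡ 7, 7^2 ≡ 7² = 49 ≡ 12, 7^4 ≡ 12² = 144 ≡ 33, 7^8 ≡ 33² = 1089 ≡ 16. Since 13 = 8 + 4 + 1, 7^13 ≡ 16·33·7: 16·33 = 528 ≡ 10, then 10·7 = 70 ≡ 33. So 7^13 ≡ 33 (mod 37).
Hence g⁻¹(7) = 33.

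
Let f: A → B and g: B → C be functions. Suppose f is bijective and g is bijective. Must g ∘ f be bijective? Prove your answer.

Injectivity: if g(f(s)) = g(f(t)) then f(s) = f(t) (g injective) so s = t (f injective).
Surjectivity: for c ∈ C pick b with g(b) = c, then a with f(a) = b; then (g ∘ f)(a) = c.
Therefore g ∘ f is bijective.

bijective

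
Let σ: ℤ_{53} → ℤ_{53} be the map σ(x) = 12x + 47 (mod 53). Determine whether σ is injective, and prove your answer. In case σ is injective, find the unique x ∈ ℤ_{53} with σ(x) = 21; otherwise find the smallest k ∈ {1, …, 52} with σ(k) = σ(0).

42

Recall that injectivity means: for all x_1, x_2 in the domain, σ(x_1) = σ(x_2) implies x_1 = x_2.
Suppose σ(x_1) = σ(x_2) in ℤ_{53}. Then 12x_1 + 47 ≡ 12x_2 + 47 (mod 53), hence 12(x_1 − x_2) ≡ 0 (mod 53).
Since gcd(12, 53) = 1, 12 is invertible modulo 53, hence x_1 − x_2 ≡ 0 (mod 53), i.e. x_1 = x_2.
Therefore σ is injective.
We now compute 12⁻¹ mod 53 explicitly. Euclid's algorithm: 53 = 4·12 + 5, 12 = 2·5 + 2, 5 = 2·2 + 1; back-substituting gives 1 = 31·12 − 7·53, so 12⁻¹ ≡ 31 (mod 53).
Since σ is injective, we compute σ⁻¹(21): solve 12x + 47 ≡ 21 (mod 53), i.e. 12x ≡ 27 (mod 53).
Multiplying by 12⁻¹ = 31 gives x ≡ 31·27 = 837 = 15·53 + 42 ≡ 42 (mod 53).
Check: σ(42) = 12·42 + 47 = 551 = 10·53 + 21 ≡ 21 (mod 53).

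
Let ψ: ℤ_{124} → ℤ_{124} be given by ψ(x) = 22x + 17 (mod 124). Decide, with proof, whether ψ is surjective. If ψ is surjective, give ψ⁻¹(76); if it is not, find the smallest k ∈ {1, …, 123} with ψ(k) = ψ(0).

Since gcd(22, 124) = 2, we have 22x ≡ 0 (mod 2) for all x, so ψ(x) ≡ 1 (mod 2).
But 0 ≢ 1 (mod 2), so 0 ∈ ℤ_{124} has no preimage. Hence ψ is not surjective.
Since ψ is not surjective, we find the least positive k with ψ(k) = ψ(0): this means 22k ≡ 0 (mod 124), i.e. 124 ∣ 22k. Since gcd(22, 124) = 2, dividing through by 2 this holds exactly when 62 ∣ 11k, and as gcd(11, 62) = 1, exactly when 62 ∣ k.
The smallest positive such k is 62.

62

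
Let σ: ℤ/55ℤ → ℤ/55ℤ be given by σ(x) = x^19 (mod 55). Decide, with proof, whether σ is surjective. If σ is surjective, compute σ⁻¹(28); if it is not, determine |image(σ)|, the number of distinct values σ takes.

Computing x^19 mod 55 for each x (by repeated squaring, reducing mod 55 at every step), the values σ(0), σ(1), …, σ(54) are: 0, 1, 28, 37, 14, 20, 46, 8, 7, 49, 10, 11, 23, 17, 4, 25, 31, 13, 52, 29, 5, 21, 33, 12, 39, 15, 36, 53, 2, 19, 40, 16, 43, 22, 34, 50, 26, 3, 42, 24, 30, 51, 38, 32, 44, 45, 6, 48, 47, 9, 35, 41, 18, 27, 54.
Every element of ℤ/55ℤ appears exactly once in this list, so σ is a bijection, and in particular surjective.
Since σ is surjective, we read off the preimage of 28 from the same table: σ(2) = 28, so σ⁻¹(28) = 2.

2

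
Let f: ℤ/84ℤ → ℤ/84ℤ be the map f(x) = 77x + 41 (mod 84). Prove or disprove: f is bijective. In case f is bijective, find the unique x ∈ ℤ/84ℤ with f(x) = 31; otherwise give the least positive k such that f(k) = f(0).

12

Recall that injectivity means: for all u, v in the domain, f(u) = f(v) implies u = v.
We have gcd(77, 84) = 7 > 1. Taking u = 0 and v = 12: f(0) = 41 and f(12) = 77·12 + 41 = 965 ≡ 41 (mod 84).
So f(0) = f(12) while 0 ≠ 12, therefore f is not injective, hence not bijective.
Since f is not bijective, we find the least positive k with f(k) = f(0): this means 77k ≡ 0 (mod 84), i.e. 84 ∣ 77k. Since gcd(77, 84) = 7, dividing through by 7 this holds exactly when 12 ∣ 11k, and as gcd(11, 12) = 1, exactly when 12 ∣ k.
The smallest positive such k is 12.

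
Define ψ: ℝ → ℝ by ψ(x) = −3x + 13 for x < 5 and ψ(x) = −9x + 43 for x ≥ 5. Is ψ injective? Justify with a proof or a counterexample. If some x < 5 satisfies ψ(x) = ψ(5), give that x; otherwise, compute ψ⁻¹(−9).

52/9

Both pieces are strictly decreasing (slopes −3 and −9), so each is injective on its own interval.
The left piece maps (−∞, 5) onto (−2, ∞); the right piece maps [5, ∞) onto (−∞, −2].
These images are disjoint, so no value is attained by both pieces. So ψ is injective.
Because the two images are disjoint, no x < 5 has ψ(x) = ψ(5), so we compute ψ⁻¹(−9): −9 lies in (−∞, −2], so solve −9x + 43 = −9: x = (−9 − 43)/(−9) = 52/9.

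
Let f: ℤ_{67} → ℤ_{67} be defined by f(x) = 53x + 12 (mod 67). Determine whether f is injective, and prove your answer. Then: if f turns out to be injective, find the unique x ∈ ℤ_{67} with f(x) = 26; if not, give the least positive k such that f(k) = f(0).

66

Recall that f is injective when f(s) = f(t) forces s = t.
If f(s) = f(t), then 53s ≡ 53t (mod 67). Because gcd(53, 67) = 1, we may cancel 53 to get s ≡ t (mod 67).
So f is injective.
We now compute 53⁻¹ mod 67 explicitly. Euclid's algorithm: 67 = 1·53 + 14, 53 = 3·14 + 11, 14 = 1·11 + 3, 11 = 3·3 + 2, 3 = 1·2 + 1; back-substituting gives 1 = 43·53 − 34·67, so 53⁻¹ ≡ 43 (mod 67).
Since f is injective, we compute f⁻¹(26): solve 53x + 12 ≡ 26 (mod 67), i.e. 53x ≡ 14 (mod 67).
Multiplying by 53⁻¹ = 43 gives x ≡ 43·14 = 602 = 8·67 + 66 ≡ 66 (mod 67).
Check: f(66) = 53·66 + 12 = 3510 = 52·67 + 26 ≡ 26 (mod 67).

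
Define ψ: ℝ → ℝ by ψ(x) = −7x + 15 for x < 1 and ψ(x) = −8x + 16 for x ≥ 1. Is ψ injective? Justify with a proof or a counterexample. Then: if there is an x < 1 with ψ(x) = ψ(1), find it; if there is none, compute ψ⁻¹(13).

Both pieces are strictly decreasing (slopes −7 and −8), so each is injective on its own interval.
The left piece maps (−∞, 1) onto (8, ∞); the right piece maps [1, ∞) onto (−∞, 8].
These images are disjoint, so no value is attained by both pieces. Therefore ψ is injective.
Because the two images are disjoint, no x < 1 has ψ(x) = ψ(1), so we compute ψ⁻¹(13): 13 lies in (8, ∞), so solve −7x + 15 = 13: x = (13 − 15)/(−7) = 2/7.

2/7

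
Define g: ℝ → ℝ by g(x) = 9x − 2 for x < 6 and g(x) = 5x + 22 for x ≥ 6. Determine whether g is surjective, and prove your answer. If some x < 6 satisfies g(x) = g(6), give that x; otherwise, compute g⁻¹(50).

Both pieces are strictly increasing (slopes 9 and 5), so each is injective on its own interval.
The left piece maps (−∞, 6) onto (−∞, 52); the right piece maps [6, ∞) onto [52, ∞).
These images together cover ℝ, so g is surjective.
Because the two images are disjoint, no x < 6 has g(x) = g(6), so we compute g⁻¹(50): 50 lies in (−∞, 52), so solve 9x − 2 = 50: x = (50 + 2)/9 = 52/9.

52/9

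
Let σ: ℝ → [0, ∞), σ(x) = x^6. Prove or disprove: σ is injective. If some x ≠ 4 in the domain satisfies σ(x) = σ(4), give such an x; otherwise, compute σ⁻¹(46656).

-4

σ(4) = 4096 = (−4)^6 = σ(−4) (since 6 is even), with 4 ≠ −4. So σ is not injective.
For the follow-up, such an x exists: taking x = −4 ∈ ℝ gives σ(−4) = 4096 = σ(4) with −4 ≠ 4.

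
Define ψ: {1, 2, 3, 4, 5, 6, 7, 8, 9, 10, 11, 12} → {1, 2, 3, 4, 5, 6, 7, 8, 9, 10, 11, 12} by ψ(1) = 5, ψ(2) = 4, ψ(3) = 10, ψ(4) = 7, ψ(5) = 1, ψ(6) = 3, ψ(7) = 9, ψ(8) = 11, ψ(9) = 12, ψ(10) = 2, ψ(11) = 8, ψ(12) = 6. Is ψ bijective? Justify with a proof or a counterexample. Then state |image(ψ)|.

The values 5, 4, 10, 7, 1, 3, 9, 11, 12, 2, 8, 6 are a permutation of {1, 2, 3, 4, 5, 6, 7, 8, 9, 10, 11, 12}: each element appears exactly once.
So ψ is injective and surjective, hence bijective.
The image of ψ is {1, 2, 3, 4, 5, 6, 7, 8, 9, 10, 11, 12}, which has 12 elements.

12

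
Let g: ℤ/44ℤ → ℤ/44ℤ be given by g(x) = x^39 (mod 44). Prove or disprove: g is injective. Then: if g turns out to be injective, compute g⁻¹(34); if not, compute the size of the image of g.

33

g(0) = 0^39 = 0.
g(22): Repeated squaring mod 44: 22^1 ≡ 22, 22^2 ≡ 22² = 484 ≡ 0, 22^4 ≡ 0² = 0, 22^8 ≡ 0² = 0, 22^16 ≡ 0² = 0, 22^32 ≡ 0² = 0. Since 39 = 32 + 4 + 2 + 1, 22^39 ≡ 0·0·0·22: 0·0 = 0, then 0·0 = 0, then 0·22 = 0. So 22^39 ≡ 0 (mod 44).
So g(0) = g(22) = 0 while 0 ≠ 22, so g is not injective.
Since g is not injective, we determine |image(g)|. Computing x^39 mod 44 for each x (by repeated squaring, reducing mod 44 at every step), the values g(0), g(1), …, g(43) are: 0, 1, 28, 15, 36, 9, 24, 19, 40, 5, 32, 11, 12, 17, 4, 3, 20, 13, 8, 7, 16, 21, 0, 23, 28, 37, 36, 31, 24, 41, 40, 27, 32, 33, 12, 39, 4, 25, 20, 35, 8, 29, 16, 43.
The distinct values are {0, 1, 3, 4, 5, 7, 8, 9, 11, 12, 13, 15, 16, 17, 19, 20, 21, 23, 24, 25, 27, 28, 29, 31, 32, 33, 35, 36, 37, 39, 40, 41, 43}; there are 33 of them.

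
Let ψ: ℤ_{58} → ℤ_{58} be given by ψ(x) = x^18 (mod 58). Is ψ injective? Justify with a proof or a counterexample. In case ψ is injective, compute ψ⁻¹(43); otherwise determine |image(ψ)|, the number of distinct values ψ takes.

30

ψ(28): Repeated squaring mod 58: 28^1 ≡ 28, 28^2 ≡ 28² = 784 ≡ 30, 28^4 ≡ 30² = 900 ≡ 30, 28^8 ≡ 30² = 900 ≡ 30, 28^16 ≡ 30² = 900 ≡ 30. Since 18 = 16 + 2, 28^18 ≡ 30·30: 30·30 = 900 ≡ 30. So 28^18 ≡ 30 (mod 58).
ψ(30): Repeated squaring mod 58: 30^1 ≡ 30, 30^2 ≡ 30² = 900 ≡ 30, 30^4 ≡ 30² = 900 ≡ 30, 30^8 ≡ 30² = 900 ≡ 30, 30^16 ≡ 30² = 900 ≡ 30. Since 18 = 16 + 2, 30^18 ≡ 30·30: 30·30 = 900 ≡ 30. So 30^18 ≡ 30 (mod 58).
So ψ(28) = ψ(30) = 30 while 28 ≠ 30, therefore ψ is not injective.
Since ψ is not injective, we determine |image(ψ)|. Computing x^18 mod 58 for each x (by repeated squaring, reducing mod 58 at every step), the values ψ(0), ψ(1), …, ψ(57) are: 0, 1, 42, 35, 24, 45, 20, 23, 22, 7, 34, 33, 28, 25, 38, 9, 54, 57, 4, 5, 36, 51, 52, 49, 16, 53, 6, 13, 30, 29, 30, 13, 6, 53, 16, 49, 52, 51, 36, 5, 4, 57, 54, 9, 38, 25, 28, 33, 34, 7, 22, 23, 20, 45, 24, 35, 42, 1.
The distinct values are {0, 1, 4, 5, 6, 7, 9, 13, 16, 20, 22, 23, 24, 25, 28, 29, 30, 33, 34, 35, 36, 38, 42, 45, 49, 51, 52, 53, 54, 57}; there are 30 of them.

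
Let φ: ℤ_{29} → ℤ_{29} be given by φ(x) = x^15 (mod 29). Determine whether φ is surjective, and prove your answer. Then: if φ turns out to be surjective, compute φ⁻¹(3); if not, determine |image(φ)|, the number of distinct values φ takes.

Since 29 is prime, the nonzero elements of ℤ_{29} form a cyclic group of order 28.
As gcd(15, 28) = 1, raising to the 15th power is a bijection on this group: if x_1^15 ≡ x_2^15 then (x_1x_2^{−1})^15 = 1, and the only element of order dividing gcd(15, 28) = 1 is 1, so x_1 = x_2.
With φ(0) = 0 this makes φ injective on all of ℤ_{29}, hence bijective (finite equal-size domain and codomain). In particular φ is surjective.
Since φ is surjective, we find the preimage of 3. The inverse of x ↦ x^15 on (ℤ_{29})^× is x ↦ x^15, because 15·15 = 225 = 8·28 + 1 ≡ 1 (mod 28) and x^{28} = 1 for x ≠ 0 (Fermat). So φ⁻¹(3) = 3^15 mod 29.
Repeated squaring mod 29: 3^1 ≡ 3, 3^2 ≡ 3² = 9, 3^4 ≡ 9² = 81 ≡ 23, 3^8 ≡ 23² = 529 ≡ 7. Since 15 = 8 + 4 + 2 + 1, 3^15 ≡ 7·23·9·3: 7·23 = 161 ≡ 16, then 16·9 = 144 ≡ 28, then 28·3 = 84 ≡ 26. So 3^15 ≡ 26 (mod 29).
Hence φ⁻¹(3) = 26.

26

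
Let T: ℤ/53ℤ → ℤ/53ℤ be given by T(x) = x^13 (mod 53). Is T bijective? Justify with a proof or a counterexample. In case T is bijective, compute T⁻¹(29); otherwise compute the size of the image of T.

T(2): Repeated squaring mod 53: 2^1 ≡ 2, 2^2 ≡ 2² = 4, 2^4 ≡ 4² = 16, 2^8 ≡ 16² = 256 ≡ 44. Since 13 = 8 + 4 + 1, 2^13 ≡ 44·16·2: 44·16 = 704 ≡ 15, then 15·2 = 30. So 2^13 ≡ 30 (mod 53).
T(3): Repeated squaring mod 53: 3^1 ≡ 3, 3^2 ≡ 3² = 9, 3^4 ≡ 9² = 81 ≡ 28, 3^8 ≡ 28² = 784 ≡ 42. Since 13 = 8 + 4 + 1, 3^13 ≡ 42·28·3: 42·28 = 1176 ≡ 10, then 10·3 = 30. So 3^13 ≡ 30 (mod 53).
So T(2) = T(3) = 30 while 2 ≠ 3, therefore T is not injective, hence not bijective.
Since T is not bijective, we determine |image(T)|. Computing x^13 mod 53 for each x (by repeated squaring, reducing mod 53 at every step), the values T(0), T(1), …, T(52) are: 0, 1, 30, 30, 52, 23, 52, 52, 23, 52, 1, 52, 23, 1, 23, 1, 1, 52, 23, 30, 30, 23, 23, 23, 1, 52, 30, 23, 1, 52, 30, 30, 30, 23, 23, 30, 1, 52, 52, 30, 52, 30, 1, 52, 1, 30, 1, 1, 30, 1, 23, 23, 52.
The distinct values are {0, 1, 23, 30, 52}; there are 5 of them.

5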